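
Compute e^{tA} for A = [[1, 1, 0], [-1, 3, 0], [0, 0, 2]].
e^{tA} = [[(1 - t)*e^{2*t}, t*e^{2*t}, 0], [-t*e^{2*t}, (t + 1)*e^{2*t}, 0], [0, 0, e^{2*t}]]

A has Jordan form J = [[2, 1, 0], [0, 2, 0], [0, 0, 2]] with A = PJP^{-1}, so e^{tA} = P e^{tJ} P^{-1}.

For a Jordan block J_k(λ), e^{tJ_k(λ)} = e^{λt} · (I + tN + t^2 N^2/2! + ... + t^{k-1} N^{k-1}/(k-1)!) where N is the nilpotent superdiagonal part.

Assembling the blocks and conjugating back gives the entries of e^{tA} as shown above.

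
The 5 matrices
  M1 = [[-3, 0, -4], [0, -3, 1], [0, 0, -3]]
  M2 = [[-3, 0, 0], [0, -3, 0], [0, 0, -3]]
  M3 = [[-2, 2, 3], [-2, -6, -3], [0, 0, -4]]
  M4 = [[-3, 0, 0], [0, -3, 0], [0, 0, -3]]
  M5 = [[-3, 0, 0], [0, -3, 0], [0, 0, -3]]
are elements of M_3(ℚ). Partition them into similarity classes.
3 classes: {M1}, {M2, M4, M5}, {M3}

Characteristic polynomials: χ_{M1} = (x + 3)^3, χ_{M2} = (x + 3)^3, χ_{M3} = (x + 4)^3, χ_{M4} = (x + 3)^3, χ_{M5} = (x + 3)^3.

{M1}: invariant factors x + 3, (x + 3)^2.

{M2, M4, M5}: invariant factors x + 3, x + 3, x + 3.

{M3}: invariant factors x + 4, (x + 4)^2.

Matrices are similar if and only if their invariant-factor lists agree; the partition into similarity classes is {M1}, {M2, M4, M5}, {M3}.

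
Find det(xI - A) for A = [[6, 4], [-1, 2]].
χ_A(x) = (x - 4)^2

xI - A = [[x - 6, -4], [1, x - 2]].

Expanding det(xI - A) along the first row:
det(xI - A) = + (x - 6)·det([[x - 2]]) - (-4)·det([[1]]).

Evaluating gives χ_A(x) = x^2 - 8x + 16 = (x - 4)^2.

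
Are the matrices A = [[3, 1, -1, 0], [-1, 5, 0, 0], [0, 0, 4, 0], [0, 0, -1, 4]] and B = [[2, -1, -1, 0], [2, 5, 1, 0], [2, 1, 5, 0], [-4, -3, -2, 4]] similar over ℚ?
Two matrices over a field are similar if and only if they have the same invariant factors.

Both A and B have characteristic polynomial (x - 4)^4 and minimal polynomial (x - 4)^3. Computing further, both have invariant factors x - 4, (x - 4)^3. Hence A and B are similar.

Yes.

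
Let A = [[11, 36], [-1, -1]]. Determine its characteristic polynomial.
χ_A(x) = (x - 5)^2

xI - A = [[x - 11, -36], [1, x + 1]].

Expanding det(xI - A) along the first row:
det(xI - A) = + (x - 11)·det([[x + 1]]) - (-36)·det([[1]]).

Evaluating gives χ_A(x) = x^2 - 10x + 25 = (x - 5)^2.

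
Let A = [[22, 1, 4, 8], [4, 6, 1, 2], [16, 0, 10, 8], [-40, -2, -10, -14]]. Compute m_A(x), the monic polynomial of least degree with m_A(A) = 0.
The characteristic polynomial factors as (x - 6)^4. The minimal polynomial is ∏(x - λ)^{k_λ} where k_λ is the size of the largest Jordan block at λ.

For λ = 6: rank(A - 6I) = 2, and the largest Jordan block has size 3 (the smallest k with rank((A - 6I)^k) = rank((A - 6I)^(k+1))).

So m_A(x) = (x - 6)^3.

m_A(x) = (x - 6)^3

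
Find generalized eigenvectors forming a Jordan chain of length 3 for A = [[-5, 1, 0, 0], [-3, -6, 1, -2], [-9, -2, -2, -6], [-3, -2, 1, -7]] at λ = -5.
We seek v_1 ∈ ker((A + 5I)^3) \ ker((A + 5I)^2), then set v_{i+1} = (A + 5I) v_i.

One such chain is v_1 = [[0, 0, 1, 0]]^T, v_2 = [[0, 1, 3, 1]]^T, v_3 = [[1, 0, 1, -1]]^T. Check: (A + 5I) v_3 = [[0, 0, 0, 0]]^T = 0.

v_1 = [[0, 0, 1, 0]]^T, v_2 = [[0, 1, 3, 1]]^T, v_3 = [[1, 0, 1, -1]]^T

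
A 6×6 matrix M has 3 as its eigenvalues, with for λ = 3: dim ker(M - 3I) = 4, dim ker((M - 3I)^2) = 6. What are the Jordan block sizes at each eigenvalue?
Jordan blocks: (3, 2), (3, 2), (3, 1), (3, 1)

λ = 3: successive nullity increments [4, 2] count blocks of size ≥ k; block sizes are [2, 2, 1, 1].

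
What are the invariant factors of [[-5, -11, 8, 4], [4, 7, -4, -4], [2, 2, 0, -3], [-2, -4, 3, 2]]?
(x - 1)^2, (x - 1)^2

The Jordan structure of A has elementary divisors (x - 1)^2, (x - 1)^2. Arranging the block sizes at each eigenvalue in decreasing order and taking row products gives the invariant factors.

Invariant factors (smallest first, each dividing the next): (x - 1)^2, (x - 1)^2.

Check: the last factor (x - 1)^2 is the minimal polynomial, and the product (x - 1)^4 is the characteristic polynomial.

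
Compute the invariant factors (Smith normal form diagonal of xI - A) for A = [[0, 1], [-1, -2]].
(x + 1)^2

The Jordan structure of A has elementary divisors (x + 1)^2. Arranging the block sizes at each eigenvalue in decreasing order and taking row products gives the invariant factors.

Invariant factors (smallest first, each dividing the next): (x + 1)^2.

Check: the last factor (x + 1)^2 is the minimal polynomial, and the product (x + 1)^2 is the characteristic polynomial.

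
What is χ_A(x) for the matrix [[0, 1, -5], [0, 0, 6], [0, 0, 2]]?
xI - A = [[x, -1, 5], [0, x, -6], [0, 0, x - 2]].

Expanding det(xI - A) along the first row:
det(xI - A) = + (x)·det([[x, -6], [0, x - 2]]) - (-1)·det([[0, -6], [0, x - 2]]) + (5)·det([[0, x], [0, 0]]).

Evaluating gives χ_A(x) = x^3 - 2x^2 = x^2(x - 2).

χ_A(x) = x^2(x - 2)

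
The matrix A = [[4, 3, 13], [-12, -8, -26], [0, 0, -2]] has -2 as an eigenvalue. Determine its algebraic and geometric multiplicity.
The characteristic polynomial is (x + 2)^3, so the factor x + 2 appears with exponent 3: the algebraic multiplicity is 3.

rank(A + 2I) = 1, so the eigenspace has dimension 3 - 1 = 2: the geometric multiplicity is 2.

Since 2 < 3, A is not diagonalizable.

algebraic multiplicity 3, geometric multiplicity 2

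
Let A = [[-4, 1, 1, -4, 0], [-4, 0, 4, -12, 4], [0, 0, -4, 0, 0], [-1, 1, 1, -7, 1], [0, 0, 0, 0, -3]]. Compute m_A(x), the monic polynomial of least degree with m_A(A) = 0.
m_A(x) = (x + 3)^2(x + 4)^2

The characteristic polynomial factors as (x + 3)^2(x + 4)^3. The minimal polynomial is ∏(x - λ)^{k_λ} where k_λ is the size of the largest Jordan block at λ.

For λ = -4: rank(A + 4I) = 3, and the largest Jordan block has size 2 (the smallest k with rank((A + 4I)^k) = rank((A + 4I)^(k+1))).
For λ = -3: rank(A + 3I) = 4, and the largest Jordan block has size 2 (the smallest k with rank((A + 3I)^k) = rank((A + 3I)^(k+1))).

So m_A(x) = (x + 3)^2(x + 4)^2.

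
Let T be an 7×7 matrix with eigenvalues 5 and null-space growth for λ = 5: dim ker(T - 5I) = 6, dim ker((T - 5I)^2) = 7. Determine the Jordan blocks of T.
λ = 5: successive nullity increments [6, 1] count blocks of size ≥ k; block sizes are [2, 1, 1, 1, 1, 1].

Jordan blocks: (5, 2), (5, 1), (5, 1), (5, 1), (5, 1), (5, 1)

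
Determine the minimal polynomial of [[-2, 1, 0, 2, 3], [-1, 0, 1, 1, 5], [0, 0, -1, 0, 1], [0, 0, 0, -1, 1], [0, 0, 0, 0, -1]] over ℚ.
The characteristic polynomial factors as (x + 1)^5. The minimal polynomial is ∏(x - λ)^{k_λ} where k_λ is the size of the largest Jordan block at λ.

For λ = -1: rank(A + I) = 3, and the largest Jordan block has size 3 (the smallest k with rank((A + I)^k) = rank((A + I)^(k+1))).

So m_A(x) = (x + 1)^3.

m_A(x) = (x + 1)^3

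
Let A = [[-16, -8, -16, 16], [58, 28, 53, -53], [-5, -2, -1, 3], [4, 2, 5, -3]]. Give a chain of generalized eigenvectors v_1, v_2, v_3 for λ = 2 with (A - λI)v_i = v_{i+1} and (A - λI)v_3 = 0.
We seek v_1 ∈ ker((A - 2I)^3) \ ker((A - 2I)^2), then set v_{i+1} = (A - 2I) v_i.

One such chain is v_1 = [[-1, 2, -1, -1]]^T, v_2 = [[2, -6, 1, 0]]^T, v_3 = [[-4, 13, -1, 1]]^T. Check: (A - 2I) v_3 = [[0, 0, 0, 0]]^T = 0.

v_1 = [[-1, 2, -1, -1]]^T, v_2 = [[2, -6, 1, 0]]^T, v_3 = [[-4, 13, -1, 1]]^T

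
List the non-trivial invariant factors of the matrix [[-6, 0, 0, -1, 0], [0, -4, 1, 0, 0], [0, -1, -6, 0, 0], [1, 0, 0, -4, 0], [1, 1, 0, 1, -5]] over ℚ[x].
(x + 5)^2, (x + 5)^3

The Jordan structure of A has elementary divisors (x + 5)^3, (x + 5)^2. Arranging the block sizes at each eigenvalue in decreasing order and taking row products gives the invariant factors.

Invariant factors (smallest first, each dividing the next): (x + 5)^2, (x + 5)^3.

Check: the last factor (x + 5)^3 is the minimal polynomial, and the product (x + 5)^5 is the characteristic polynomial.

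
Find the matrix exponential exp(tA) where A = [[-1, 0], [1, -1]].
e^{tA} = [[e^{-t}, 0], [t*e^{-t}, e^{-t}]]

A has Jordan form J = [[-1, 1], [0, -1]] with A = PJP^{-1}, so e^{tA} = P e^{tJ} P^{-1}.

For a Jordan block J_k(λ), e^{tJ_k(λ)} = e^{λt} · (I + tN + t^2 N^2/2! + ... + t^{k-1} N^{k-1}/(k-1)!) where N is the nilpotent superdiagonal part.

Assembling the blocks and conjugating back gives the entries of e^{tA} as shown above.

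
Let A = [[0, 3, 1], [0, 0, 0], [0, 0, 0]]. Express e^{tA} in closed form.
A has Jordan form J = [[0, 1, 0], [0, 0, 0], [0, 0, 0]] with A = PJP^{-1}, so e^{tA} = P e^{tJ} P^{-1}.

For a Jordan block J_k(λ), e^{tJ_k(λ)} = e^{λt} · (I + tN + t^2 N^2/2! + ... + t^{k-1} N^{k-1}/(k-1)!) where N is the nilpotent superdiagonal part.

Assembling the blocks and conjugating back gives the entries of e^{tA} as shown above.

e^{tA} = [[1, 3*t, t], [0, 1, 0], [0, 0, 1]]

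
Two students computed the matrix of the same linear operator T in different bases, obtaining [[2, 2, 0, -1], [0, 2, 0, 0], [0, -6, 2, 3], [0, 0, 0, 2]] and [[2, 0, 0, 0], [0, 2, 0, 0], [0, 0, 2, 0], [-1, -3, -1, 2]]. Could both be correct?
Yes.

Two matrices over a field are similar if and only if they have the same invariant factors.

Both A and B have characteristic polynomial (x - 2)^4 and minimal polynomial (x - 2)^2. Computing further, both have invariant factors x - 2, x - 2, (x - 2)^2. Hence A and B are similar.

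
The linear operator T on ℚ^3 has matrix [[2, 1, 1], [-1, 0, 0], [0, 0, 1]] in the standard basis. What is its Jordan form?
J = [[1, 1, 0], [0, 1, 1], [0, 0, 1]]

The characteristic polynomial is det(xI - A) = (x - 1)^3, so the eigenvalues are 1 (algebraic multiplicity 3).

For λ = 1: rank(A - I) = 2, rank((A - I)^2) = 1, rank((A - I)^3) = 0. The eigenspace has dimension 3 - 2 = 1, so there is 1 Jordan block; the rank sequence gives block sizes [3].

Assembling the blocks gives the Jordan form J above.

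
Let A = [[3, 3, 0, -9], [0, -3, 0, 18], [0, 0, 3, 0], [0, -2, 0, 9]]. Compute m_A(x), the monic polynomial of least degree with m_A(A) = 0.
m_A(x) = (x - 3)^2

The characteristic polynomial factors as (x - 3)^4. The minimal polynomial is ∏(x - λ)^{k_λ} where k_λ is the size of the largest Jordan block at λ.

For λ = 3: rank(A - 3I) = 1, and the largest Jordan block has size 2 (the smallest k with rank((A - 3I)^k) = rank((A - 3I)^(k+1))).

So m_A(x) = (x - 3)^2.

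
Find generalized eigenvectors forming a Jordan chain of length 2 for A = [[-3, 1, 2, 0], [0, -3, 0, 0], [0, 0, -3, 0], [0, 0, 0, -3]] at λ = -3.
v_1 = [[5, 5, -2, 5]]^T, v_2 = [[1, 0, 0, 0]]^T

We seek v_1 ∈ ker((A + 3I)^2) \ ker(A + 3I), then set v_{i+1} = (A + 3I) v_i.

One such chain is v_1 = [[5, 5, -2, 5]]^T, v_2 = [[1, 0, 0, 0]]^T. Check: (A + 3I) v_2 = [[0, 0, 0, 0]]^T = 0.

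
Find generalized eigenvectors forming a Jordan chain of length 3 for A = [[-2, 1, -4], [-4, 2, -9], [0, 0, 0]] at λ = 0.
v_1 = [[-4, -3, 1]]^T, v_2 = [[1, 1, 0]]^T, v_3 = [[-1, -2, 0]]^T

We seek v_1 ∈ ker(A^3) \ ker(A^2), then set v_{i+1} = A v_i.

One such chain is v_1 = [[-4, -3, 1]]^T, v_2 = [[1, 1, 0]]^T, v_3 = [[-1, -2, 0]]^T. Check: A v_3 = [[0, 0, 0]]^T = 0.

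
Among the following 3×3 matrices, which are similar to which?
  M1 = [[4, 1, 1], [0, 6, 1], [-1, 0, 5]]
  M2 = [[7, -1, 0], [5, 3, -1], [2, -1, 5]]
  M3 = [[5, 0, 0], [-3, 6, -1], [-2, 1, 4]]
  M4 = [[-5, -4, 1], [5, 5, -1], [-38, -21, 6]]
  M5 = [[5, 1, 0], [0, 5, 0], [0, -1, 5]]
3 classes: {M1, M2, M3}, {M4}, {M5}

Characteristic polynomials: χ_{M1} = (x - 5)^3, χ_{M2} = (x - 5)^3, χ_{M3} = (x - 5)^3, χ_{M4} = (x - 2)^3, χ_{M5} = (x - 5)^3.

{M1, M2, M3}: invariant factors (x - 5)^3.

{M4}: invariant factors (x - 2)^3.

{M5}: invariant factors x - 5, (x - 5)^2.

Matrices are similar if and only if their invariant-factor lists agree; the partition into similarity classes is {M1, M2, M3}, {M4}, {M5}.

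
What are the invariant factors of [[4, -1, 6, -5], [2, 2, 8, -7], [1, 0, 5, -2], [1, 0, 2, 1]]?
The Jordan structure of A has elementary divisors (x - 3)^3, (x - 3). Arranging the block sizes at each eigenvalue in decreasing order and taking row products gives the invariant factors.

Invariant factors (smallest first, each dividing the next): x - 3, (x - 3)^3.

Check: the last factor (x - 3)^3 is the minimal polynomial, and the product (x - 3)^4 is the characteristic polynomial.

x - 3, (x - 3)^3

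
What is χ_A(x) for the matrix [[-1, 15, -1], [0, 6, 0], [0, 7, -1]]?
χ_A(x) = (x - 6)(x + 1)^2

xI - A = [[x + 1, -15, 1], [0, x - 6, 0], [0, -7, x + 1]].

Expanding det(xI - A) along the first row:
det(xI - A) = + (x + 1)·det([[x - 6, 0], [-7, x + 1]]) - (-15)·det([[0, 0], [0, x + 1]]) + (1)·det([[0, x - 6], [0, -7]]).

Evaluating gives χ_A(x) = x^3 - 4x^2 - 11x - 6 = (x - 6)(x + 1)^2.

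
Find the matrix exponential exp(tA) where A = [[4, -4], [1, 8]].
e^{tA} = [[(1 - 2*t)*e^{6*t}, -4*t*e^{6*t}], [t*e^{6*t}, (2*t + 1)*e^{6*t}]]

A has Jordan form J = [[6, 1], [0, 6]] with A = PJP^{-1}, so e^{tA} = P e^{tJ} P^{-1}.

For a Jordan block J_k(λ), e^{tJ_k(λ)} = e^{λt} · (I + tN + t^2 N^2/2! + ... + t^{k-1} N^{k-1}/(k-1)!) where N is the nilpotent superdiagonal part.

Assembling the blocks and conjugating back gives the entries of e^{tA} as shown above.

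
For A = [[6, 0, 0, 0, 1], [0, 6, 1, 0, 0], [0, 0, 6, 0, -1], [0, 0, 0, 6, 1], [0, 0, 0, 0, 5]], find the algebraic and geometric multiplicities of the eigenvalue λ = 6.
The characteristic polynomial is (x - 6)^4(x - 5), so the factor x - 6 appears with exponent 4: the algebraic multiplicity is 4.

rank(A - 6I) = 2, so the eigenspace has dimension 5 - 2 = 3: the geometric multiplicity is 3.

Since 3 < 4, A is not diagonalizable.

algebraic multiplicity 4, geometric multiplicity 3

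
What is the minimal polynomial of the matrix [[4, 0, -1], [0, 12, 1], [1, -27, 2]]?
The characteristic polynomial factors as (x - 6)^3. The minimal polynomial is ∏(x - λ)^{k_λ} where k_λ is the size of the largest Jordan block at λ.

For λ = 6: rank(A - 6I) = 2, and the largest Jordan block has size 3 (the smallest k with rank((A - 6I)^k) = rank((A - 6I)^(k+1))).

So m_A(x) = (x - 6)^3.

m_A(x) = (x - 6)^3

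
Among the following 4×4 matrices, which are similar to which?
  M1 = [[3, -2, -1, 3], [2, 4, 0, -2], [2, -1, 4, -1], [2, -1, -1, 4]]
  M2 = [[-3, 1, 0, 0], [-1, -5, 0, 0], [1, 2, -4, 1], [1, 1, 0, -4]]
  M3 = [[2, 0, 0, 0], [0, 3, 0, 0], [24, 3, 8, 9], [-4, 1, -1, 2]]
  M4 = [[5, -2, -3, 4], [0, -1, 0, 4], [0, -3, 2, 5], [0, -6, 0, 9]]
2 classes: {M1, M3, M4}, {M2}

Characteristic polynomials: χ_{M1} = (x - 5)^2(x - 3)(x - 2), χ_{M2} = (x + 4)^4, χ_{M3} = (x - 5)^2(x - 3)(x - 2), χ_{M4} = (x - 5)^2(x - 3)(x - 2).

{M1, M3, M4}: invariant factors (x - 5)^2(x - 3)(x - 2).

{M2}: invariant factors (x + 4)^2, (x + 4)^2.

Matrices are similar if and only if their invariant-factor lists agree; the partition into similarity classes is {M1, M3, M4}, {M2}.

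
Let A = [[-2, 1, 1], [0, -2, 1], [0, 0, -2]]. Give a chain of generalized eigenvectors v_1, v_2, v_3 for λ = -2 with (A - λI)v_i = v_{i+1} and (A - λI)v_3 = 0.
v_1 = [[1, 0, 1]]^T, v_2 = [[1, 1, 0]]^T, v_3 = [[1, 0, 0]]^T

We seek v_1 ∈ ker((A + 2I)^3) \ ker((A + 2I)^2), then set v_{i+1} = (A + 2I) v_i.

One such chain is v_1 = [[1, 0, 1]]^T, v_2 = [[1, 1, 0]]^T, v_3 = [[1, 0, 0]]^T. Check: (A + 2I) v_3 = [[0, 0, 0]]^T = 0.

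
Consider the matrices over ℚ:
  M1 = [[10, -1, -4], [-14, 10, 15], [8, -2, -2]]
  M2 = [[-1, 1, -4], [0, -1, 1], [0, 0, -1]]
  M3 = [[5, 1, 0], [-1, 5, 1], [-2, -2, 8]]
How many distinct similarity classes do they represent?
Characteristic polynomials: χ_{M1} = (x - 6)^3, χ_{M2} = (x + 1)^3, χ_{M3} = (x - 6)^3.

{M1, M3}: invariant factors (x - 6)^3.

{M2}: invariant factors (x + 1)^3.

Matrices are similar if and only if their invariant-factor lists agree; the partition into similarity classes is {M1, M3}, {M2}.

2 classes: {M1, M3}, {M2}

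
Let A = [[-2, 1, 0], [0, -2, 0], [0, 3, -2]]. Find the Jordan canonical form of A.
The characteristic polynomial is det(xI - A) = (x + 2)^3, so the eigenvalues are -2 (algebraic multiplicity 3).

For λ = -2: rank(A + 2I) = 1, rank((A + 2I)^2) = 0. The eigenspace has dimension 3 - 1 = 2, so there are 2 Jordan blocks; the rank sequence gives block sizes [2, 1].

Assembling the blocks gives the Jordan form J above.

J = [[-2, 1, 0], [0, -2, 0], [0, 0, -2]]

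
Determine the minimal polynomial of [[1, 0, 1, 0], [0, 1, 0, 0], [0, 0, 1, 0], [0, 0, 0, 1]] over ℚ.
The characteristic polynomial factors as (x - 1)^4. The minimal polynomial is ∏(x - λ)^{k_λ} where k_λ is the size of the largest Jordan block at λ.

For λ = 1: rank(A - I) = 1, and the largest Jordan block has size 2 (the smallest k with rank((A - I)^k) = rank((A - I)^(k+1))).

So m_A(x) = (x - 1)^2.

m_A(x) = (x - 1)^2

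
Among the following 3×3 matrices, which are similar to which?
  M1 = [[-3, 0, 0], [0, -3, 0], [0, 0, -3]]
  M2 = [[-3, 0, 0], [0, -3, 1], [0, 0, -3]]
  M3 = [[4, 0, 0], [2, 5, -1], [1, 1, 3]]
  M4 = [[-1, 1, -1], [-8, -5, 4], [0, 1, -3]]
Characteristic polynomials: χ_{M1} = (x + 3)^3, χ_{M2} = (x + 3)^3, χ_{M3} = (x - 4)^3, χ_{M4} = (x + 3)^3.

{M1}: invariant factors x + 3, x + 3, x + 3.

{M2}: invariant factors x + 3, (x + 3)^2.

{M3}: invariant factors (x - 4)^3.

{M4}: invariant factors (x + 3)^3.

Matrices are similar if and only if their invariant-factor lists agree; the partition into similarity classes is {M1}, {M2}, {M3}, {M4}.

4 classes: {M1}, {M2}, {M3}, {M4}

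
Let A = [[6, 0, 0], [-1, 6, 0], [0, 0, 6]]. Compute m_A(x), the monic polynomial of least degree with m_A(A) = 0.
The characteristic polynomial factors as (x - 6)^3. The minimal polynomial is ∏(x - λ)^{k_λ} where k_λ is the size of the largest Jordan block at λ.

For λ = 6: rank(A - 6I) = 1, and the largest Jordan block has size 2 (the smallest k with rank((A - 6I)^k) = rank((A - 6I)^(k+1))).

So m_A(x) = (x - 6)^2.

m_A(x) = (x - 6)^2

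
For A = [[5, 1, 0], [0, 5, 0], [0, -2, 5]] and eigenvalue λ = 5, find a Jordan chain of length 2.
v_1 = [[2, 1, -4]]^T, v_2 = [[1, 0, -2]]^T

We seek v_1 ∈ ker((A - 5I)^2) \ ker(A - 5I), then set v_{i+1} = (A - 5I) v_i.

One such chain is v_1 = [[2, 1, -4]]^T, v_2 = [[1, 0, -2]]^T. Check: (A - 5I) v_2 = [[0, 0, 0]]^T = 0.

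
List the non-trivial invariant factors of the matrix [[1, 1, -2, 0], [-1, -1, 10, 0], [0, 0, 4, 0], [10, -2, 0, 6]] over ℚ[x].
x^2(x - 6)(x - 4)

The Jordan structure of A has elementary divisors x^2, (x - 4), (x - 6). Arranging the block sizes at each eigenvalue in decreasing order and taking row products gives the invariant factors.

Invariant factors (smallest first, each dividing the next): x^2(x - 6)(x - 4).

Check: the last factor x^2(x - 6)(x - 4) is the minimal polynomial, and the product x^2(x - 6)(x - 4) is the characteristic polynomial.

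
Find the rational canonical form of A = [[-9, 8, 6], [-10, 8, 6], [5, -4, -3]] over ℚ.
The invariant factors of A (the non-unit diagonal entries of the Smith normal form of xI - A over ℚ[x]) are x(x^2 + 4x + 5), each dividing the next. The characteristic polynomial is their product, x(x^2 + 4x + 5).

The rational canonical form is the block-diagonal matrix of companion matrices C(f_i):
R = [[0, 0, 0], [1, 0, -5], [0, 1, -4]].

Note the characteristic polynomial does not split into linear factors over ℚ, so A has no Jordan form over ℚ; the rational canonical form exists over any field.

R = [[0, 0, 0], [1, 0, -5], [0, 1, -4]]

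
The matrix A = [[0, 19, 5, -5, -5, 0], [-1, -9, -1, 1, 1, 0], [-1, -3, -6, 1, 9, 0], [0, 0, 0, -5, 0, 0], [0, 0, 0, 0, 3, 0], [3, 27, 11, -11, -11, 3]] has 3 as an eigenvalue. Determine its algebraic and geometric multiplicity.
algebraic multiplicity 2, geometric multiplicity 2

The characteristic polynomial is (x - 3)^2(x + 5)^4, so the factor x - 3 appears with exponent 2: the algebraic multiplicity is 2.

rank(A - 3I) = 4, so the eigenspace has dimension 6 - 4 = 2: the geometric multiplicity is 2.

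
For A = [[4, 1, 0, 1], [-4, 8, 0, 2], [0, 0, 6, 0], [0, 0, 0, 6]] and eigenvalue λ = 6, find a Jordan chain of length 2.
We seek v_1 ∈ ker((A - 6I)^2) \ ker(A - 6I), then set v_{i+1} = (A - 6I) v_i.

One such chain is v_1 = [[0, 1, 0, 0]]^T, v_2 = [[1, 2, 0, 0]]^T. Check: (A - 6I) v_2 = [[0, 0, 0, 0]]^T = 0.

v_1 = [[0, 1, 0, 0]]^T, v_2 = [[1, 2, 0, 0]]^T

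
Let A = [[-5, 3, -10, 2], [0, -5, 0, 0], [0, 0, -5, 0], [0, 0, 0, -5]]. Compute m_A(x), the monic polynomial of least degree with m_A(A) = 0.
m_A(x) = (x + 5)^2

The characteristic polynomial factors as (x + 5)^4. The minimal polynomial is ∏(x - λ)^{k_λ} where k_λ is the size of the largest Jordan block at λ.

For λ = -5: rank(A + 5I) = 1, and the largest Jordan block has size 2 (the smallest k with rank((A + 5I)^k) = rank((A + 5I)^(k+1))).

So m_A(x) = (x + 5)^2.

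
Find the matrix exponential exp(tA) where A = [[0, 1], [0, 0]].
e^{tA} = [[1, t], [0, 1]]

A has Jordan form J = [[0, 1], [0, 0]] with A = PJP^{-1}, so e^{tA} = P e^{tJ} P^{-1}.

For a Jordan block J_k(λ), e^{tJ_k(λ)} = e^{λt} · (I + tN + t^2 N^2/2! + ... + t^{k-1} N^{k-1}/(k-1)!) where N is the nilpotent superdiagonal part.

Assembling the blocks and conjugating back gives the entries of e^{tA} as shown above.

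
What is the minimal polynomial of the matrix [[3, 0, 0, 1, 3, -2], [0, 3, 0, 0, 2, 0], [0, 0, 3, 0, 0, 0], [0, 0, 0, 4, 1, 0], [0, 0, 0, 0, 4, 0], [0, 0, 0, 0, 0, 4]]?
The characteristic polynomial factors as (x - 4)^3(x - 3)^3. The minimal polynomial is ∏(x - λ)^{k_λ} where k_λ is the size of the largest Jordan block at λ.

For λ = 3: rank(A - 3I) = 3, and the largest Jordan block has size 1 (the smallest k with rank((A - 3I)^k) = rank((A - 3I)^(k+1))).
For λ = 4: rank(A - 4I) = 4, and the largest Jordan block has size 2 (the smallest k with rank((A - 4I)^k) = rank((A - 4I)^(k+1))).

So m_A(x) = (x - 4)^2(x - 3).

m_A(x) = (x - 4)^2(x - 3)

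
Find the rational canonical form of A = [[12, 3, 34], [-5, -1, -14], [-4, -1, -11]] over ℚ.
The invariant factors of A (the non-unit diagonal entries of the Smith normal form of xI - A over ℚ[x]) are x^3 + 4x - 1, each dividing the next. The characteristic polynomial is their product, x^3 + 4x - 1.

The rational canonical form is the block-diagonal matrix of companion matrices C(f_i):
R = [[0, 0, 1], [1, 0, -4], [0, 1, 0]].

Note the characteristic polynomial does not split into linear factors over ℚ, so A has no Jordan form over ℚ; the rational canonical form exists over any field.

R = [[0, 0, 1], [1, 0, -4], [0, 1, 0]]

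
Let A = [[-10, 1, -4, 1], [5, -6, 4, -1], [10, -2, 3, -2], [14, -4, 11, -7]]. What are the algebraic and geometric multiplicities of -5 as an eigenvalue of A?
algebraic multiplicity 4, geometric multiplicity 2

The characteristic polynomial is (x + 5)^4, so the factor x + 5 appears with exponent 4: the algebraic multiplicity is 4.

rank(A + 5I) = 2, so the eigenspace has dimension 4 - 2 = 2: the geometric multiplicity is 2.

Since 2 < 4, A is not diagonalizable.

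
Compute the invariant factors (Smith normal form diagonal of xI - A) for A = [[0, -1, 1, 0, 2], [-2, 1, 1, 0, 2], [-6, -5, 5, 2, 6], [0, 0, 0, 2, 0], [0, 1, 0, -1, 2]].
x - 2, x - 2, (x - 2)^3

The Jordan structure of A has elementary divisors (x - 2)^3, (x - 2), (x - 2). Arranging the block sizes at each eigenvalue in decreasing order and taking row products gives the invariant factors.

Invariant factors (smallest first, each dividing the next): x - 2, x - 2, (x - 2)^3.

Check: the last factor (x - 2)^3 is the minimal polynomial, and the product (x - 2)^5 is the characteristic polynomial.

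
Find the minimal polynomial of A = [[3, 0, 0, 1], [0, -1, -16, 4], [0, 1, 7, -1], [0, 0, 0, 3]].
The characteristic polynomial factors as (x - 3)^4. The minimal polynomial is ∏(x - λ)^{k_λ} where k_λ is the size of the largest Jordan block at λ.

For λ = 3: rank(A - 3I) = 2, and the largest Jordan block has size 2 (the smallest k with rank((A - 3I)^k) = rank((A - 3I)^(k+1))).

So m_A(x) = (x - 3)^2.

m_A(x) = (x - 3)^2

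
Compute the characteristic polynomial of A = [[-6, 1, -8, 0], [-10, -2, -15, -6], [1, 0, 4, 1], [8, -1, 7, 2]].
xI - A = [[x + 6, -1, 8, 0], [10, x + 2, 15, 6], [-1, 0, x - 4, -1], [-8, 1, -7, x - 2]].

Expanding det(xI - A) along the first row:
det(xI - A) = + (x + 6)·det([[x + 2, 15, 6], [0, x - 4, -1], [1, -7, x - 2]]) - (-1)·det([[10, 15, 6], [-1, x - 4, -1], [-8, -7, x - 2]]) + (8)·det([[10, x + 2, 6], [-1, 0, -1], [-8, 1, x - 2]]) - (0)·det([[10, x + 2, 15], [-1, 0, x - 4], [-8, 1, -7]]).

Evaluating gives χ_A(x) = x^4 + 2x^3 - 23x^2 - 24x + 144 = (x - 3)^2(x + 4)^2.

χ_A(x) = (x - 3)^2(x + 4)^2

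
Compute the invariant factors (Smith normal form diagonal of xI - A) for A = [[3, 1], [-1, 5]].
(x - 4)^2

The Jordan structure of A has elementary divisors (x - 4)^2. Arranging the block sizes at each eigenvalue in decreasing order and taking row products gives the invariant factors.

Invariant factors (smallest first, each dividing the next): (x - 4)^2.

Check: the last factor (x - 4)^2 is the minimal polynomial, and the product (x - 4)^2 is the characteristic polynomial.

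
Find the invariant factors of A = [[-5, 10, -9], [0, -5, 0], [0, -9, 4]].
The Jordan structure of A has elementary divisors (x + 5)^2, (x - 4). Arranging the block sizes at each eigenvalue in decreasing order and taking row products gives the invariant factors.

Invariant factors (smallest first, each dividing the next): (x - 4)(x + 5)^2.

Check: the last factor (x - 4)(x + 5)^2 is the minimal polynomial, and the product (x - 4)(x + 5)^2 is the characteristic polynomial.

(x - 4)(x + 5)^2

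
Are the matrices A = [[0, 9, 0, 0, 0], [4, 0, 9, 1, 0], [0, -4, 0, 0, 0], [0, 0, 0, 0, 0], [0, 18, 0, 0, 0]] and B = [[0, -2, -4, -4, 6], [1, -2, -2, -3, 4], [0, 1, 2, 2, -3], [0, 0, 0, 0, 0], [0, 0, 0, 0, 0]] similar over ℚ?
Two matrices over a field are similar if and only if they have the same invariant factors.

Both A and B have characteristic polynomial x^5 and minimal polynomial x^3. Computing further, both have invariant factors x, x, x^3. Hence A and B are similar.

Yes.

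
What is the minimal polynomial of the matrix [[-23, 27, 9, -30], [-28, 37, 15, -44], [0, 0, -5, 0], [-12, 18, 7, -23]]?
m_A(x) = (x - 1)(x + 5)^3

The characteristic polynomial factors as (x - 1)(x + 5)^3. The minimal polynomial is ∏(x - λ)^{k_λ} where k_λ is the size of the largest Jordan block at λ.

For λ = -5: rank(A + 5I) = 3, and the largest Jordan block has size 3 (the smallest k with rank((A + 5I)^k) = rank((A + 5I)^(k+1))).
For λ = 1: rank(A - I) = 3, and the largest Jordan block has size 1 (the smallest k with rank((A - I)^k) = rank((A - I)^(k+1))).

So m_A(x) = (x - 1)(x + 5)^3.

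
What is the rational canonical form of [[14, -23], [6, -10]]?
The invariant factors of A (the non-unit diagonal entries of the Smith normal form of xI - A over ℚ[x]) are x^2 - 4x - 2, each dividing the next. The characteristic polynomial is their product, x^2 - 4x - 2.

The rational canonical form is the block-diagonal matrix of companion matrices C(f_i):
R = [[0, 2], [1, 4]].

Note the characteristic polynomial does not split into linear factors over ℚ, so A has no Jordan form over ℚ; the rational canonical form exists over any field.

R = [[0, 2], [1, 4]]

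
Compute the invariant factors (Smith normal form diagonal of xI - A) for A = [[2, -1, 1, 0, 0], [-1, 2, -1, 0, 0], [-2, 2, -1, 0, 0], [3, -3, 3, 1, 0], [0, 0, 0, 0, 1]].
The Jordan structure of A has elementary divisors (x - 1)^2, (x - 1), (x - 1), (x - 1). Arranging the block sizes at each eigenvalue in decreasing order and taking row products gives the invariant factors.

Invariant factors (smallest first, each dividing the next): x - 1, x - 1, x - 1, (x - 1)^2.

Check: the last factor (x - 1)^2 is the minimal polynomial, and the product (x - 1)^5 is the characteristic polynomial.

x - 1, x - 1, x - 1, (x - 1)^2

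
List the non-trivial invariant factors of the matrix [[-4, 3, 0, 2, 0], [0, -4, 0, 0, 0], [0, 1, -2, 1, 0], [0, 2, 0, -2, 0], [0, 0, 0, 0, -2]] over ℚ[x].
The Jordan structure of A has elementary divisors (x + 4)^2, (x + 2)^2, (x + 2). Arranging the block sizes at each eigenvalue in decreasing order and taking row products gives the invariant factors.

Invariant factors (smallest first, each dividing the next): x + 2, (x + 2)^2(x + 4)^2.

Check: the last factor (x + 2)^2(x + 4)^2 is the minimal polynomial, and the product (x + 2)^3(x + 4)^2 is the characteristic polynomial.

x + 2, (x + 2)^2(x + 4)^2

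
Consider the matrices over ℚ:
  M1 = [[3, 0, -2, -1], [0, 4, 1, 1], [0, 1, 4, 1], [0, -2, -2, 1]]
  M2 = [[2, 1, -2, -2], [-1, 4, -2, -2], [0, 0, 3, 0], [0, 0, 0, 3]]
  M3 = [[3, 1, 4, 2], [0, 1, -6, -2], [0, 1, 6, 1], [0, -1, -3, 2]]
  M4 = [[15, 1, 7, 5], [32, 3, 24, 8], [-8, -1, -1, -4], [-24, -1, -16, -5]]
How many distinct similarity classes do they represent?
2 classes: {M1, M3, M4}, {M2}

Characteristic polynomials: χ_{M1} = (x - 3)^4, χ_{M2} = (x - 3)^4, χ_{M3} = (x - 3)^4, χ_{M4} = (x - 3)^4.

{M1, M3, M4}: invariant factors (x - 3)^2, (x - 3)^2.

{M2}: invariant factors x - 3, x - 3, (x - 3)^2.

Matrices are similar if and only if their invariant-factor lists agree; the partition into similarity classes is {M1, M3, M4}, {M2}.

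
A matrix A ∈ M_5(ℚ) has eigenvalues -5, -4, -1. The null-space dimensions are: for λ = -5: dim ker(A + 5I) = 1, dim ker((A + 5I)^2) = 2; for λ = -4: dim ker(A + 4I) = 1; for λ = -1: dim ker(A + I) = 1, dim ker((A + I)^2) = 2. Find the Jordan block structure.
λ = -5: successive nullity increments [1, 1] count blocks of size ≥ k; block sizes are [2].
λ = -4: successive nullity increments [1] count blocks of size ≥ k; block sizes are [1].
λ = -1: successive nullity increments [1, 1] count blocks of size ≥ k; block sizes are [2].

Jordan blocks: (-5, 2), (-4, 1), (-1, 2)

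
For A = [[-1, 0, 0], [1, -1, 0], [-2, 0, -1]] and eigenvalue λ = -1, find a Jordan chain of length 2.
We seek v_1 ∈ ker((A + I)^2) \ ker(A + I), then set v_{i+1} = (A + I) v_i.

One such chain is v_1 = [[1, 1, 0]]^T, v_2 = [[0, 1, -2]]^T. Check: (A + I) v_2 = [[0, 0, 0]]^T = 0.

v_1 = [[1, 1, 0]]^T, v_2 = [[0, 1, -2]]^T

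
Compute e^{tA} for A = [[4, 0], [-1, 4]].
A has Jordan form J = [[4, 1], [0, 4]] with A = PJP^{-1}, so e^{tA} = P e^{tJ} P^{-1}.

For a Jordan block J_k(λ), e^{tJ_k(λ)} = e^{λt} · (I + tN + t^2 N^2/2! + ... + t^{k-1} N^{k-1}/(k-1)!) where N is the nilpotent superdiagonal part.

Assembling the blocks and conjugating back gives the entries of e^{tA} as shown above.

e^{tA} = [[e^{4*t}, 0], [-t*e^{4*t}, e^{4*t}]]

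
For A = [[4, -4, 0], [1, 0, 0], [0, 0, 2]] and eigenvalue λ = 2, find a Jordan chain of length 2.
We seek v_1 ∈ ker((A - 2I)^2) \ ker(A - 2I), then set v_{i+1} = (A - 2I) v_i.

One such chain is v_1 = [[3, 1, 0]]^T, v_2 = [[2, 1, 0]]^T. Check: (A - 2I) v_2 = [[0, 0, 0]]^T = 0.

v_1 = [[3, 1, 0]]^T, v_2 = [[2, 1, 0]]^T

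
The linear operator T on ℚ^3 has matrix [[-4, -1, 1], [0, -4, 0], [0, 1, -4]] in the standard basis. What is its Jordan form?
J = [[-4, 1, 0], [0, -4, 1], [0, 0, -4]]

The characteristic polynomial is det(xI - A) = (x + 4)^3, so the eigenvalues are -4 (algebraic multiplicity 3).

For λ = -4: rank(A + 4I) = 2, rank((A + 4I)^2) = 1, rank((A + 4I)^3) = 0. The eigenspace has dimension 3 - 2 = 1, so there is 1 Jordan block; the rank sequence gives block sizes [3].

Assembling the blocks gives the Jordan form J above.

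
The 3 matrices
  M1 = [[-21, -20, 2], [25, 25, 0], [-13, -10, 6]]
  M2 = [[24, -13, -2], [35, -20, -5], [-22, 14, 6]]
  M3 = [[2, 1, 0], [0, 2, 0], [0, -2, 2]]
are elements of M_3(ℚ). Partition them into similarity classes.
2 classes: {M1, M2}, {M3}

Characteristic polynomials: χ_{M1} = x(x - 5)^2, χ_{M2} = x(x - 5)^2, χ_{M3} = (x - 2)^3.

{M1, M2}: invariant factors x(x - 5)^2.

{M3}: invariant factors x - 2, (x - 2)^2.

Matrices are similar if and only if their invariant-factor lists agree; the partition into similarity classes is {M1, M2}, {M3}.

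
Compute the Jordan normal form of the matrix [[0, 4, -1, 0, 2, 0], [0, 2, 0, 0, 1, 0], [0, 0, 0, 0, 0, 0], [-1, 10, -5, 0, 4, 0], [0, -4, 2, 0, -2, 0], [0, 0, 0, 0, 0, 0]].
J = [[0, 1, 0, 0, 0, 0], [0, 0, 1, 0, 0, 0], [0, 0, 0, 0, 0, 0], [0, 0, 0, 0, 1, 0], [0, 0, 0, 0, 0, 0], [0, 0, 0, 0, 0, 0]]

The characteristic polynomial is det(xI - A) = x^6, so the eigenvalues are 0 (algebraic multiplicity 6).

For λ = 0: rank(A) = 3, rank(A^2) = 1, rank(A^3) = 0. The eigenspace has dimension 6 - 3 = 3, so there are 3 Jordan blocks; the rank sequence gives block sizes [3, 2, 1].

Assembling the blocks gives the Jordan form J above.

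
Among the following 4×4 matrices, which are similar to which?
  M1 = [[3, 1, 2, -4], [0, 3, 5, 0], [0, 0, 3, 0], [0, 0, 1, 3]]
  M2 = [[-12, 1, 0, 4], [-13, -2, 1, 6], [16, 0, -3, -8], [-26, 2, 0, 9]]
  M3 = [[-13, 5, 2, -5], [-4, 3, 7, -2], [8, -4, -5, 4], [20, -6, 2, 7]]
Characteristic polynomials: χ_{M1} = (x - 3)^4, χ_{M2} = (x - 1)(x + 3)^3, χ_{M3} = (x - 1)(x + 3)^3.

{M1}: invariant factors x - 3, (x - 3)^3.

{M2, M3}: invariant factors (x - 1)(x + 3)^3.

Matrices are similar if and only if their invariant-factor lists agree; the partition into similarity classes is {M1}, {M2, M3}.

2 classes: {M1}, {M2, M3}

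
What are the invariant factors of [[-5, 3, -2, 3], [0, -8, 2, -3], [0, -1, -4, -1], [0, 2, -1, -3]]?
x + 5, (x + 5)^3

The Jordan structure of A has elementary divisors (x + 5)^3, (x + 5). Arranging the block sizes at each eigenvalue in decreasing order and taking row products gives the invariant factors.

Invariant factors (smallest first, each dividing the next): x + 5, (x + 5)^3.

Check: the last factor (x + 5)^3 is the minimal polynomial, and the product (x + 5)^4 is the characteristic polynomial.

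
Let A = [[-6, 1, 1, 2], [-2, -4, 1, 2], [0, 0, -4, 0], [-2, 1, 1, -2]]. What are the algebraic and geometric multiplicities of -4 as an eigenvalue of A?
The characteristic polynomial is (x + 4)^4, so the factor x + 4 appears with exponent 4: the algebraic multiplicity is 4.

rank(A + 4I) = 2, so the eigenspace has dimension 4 - 2 = 2: the geometric multiplicity is 2.

Since 2 < 4, A is not diagonalizable.

algebraic multiplicity 4, geometric multiplicity 2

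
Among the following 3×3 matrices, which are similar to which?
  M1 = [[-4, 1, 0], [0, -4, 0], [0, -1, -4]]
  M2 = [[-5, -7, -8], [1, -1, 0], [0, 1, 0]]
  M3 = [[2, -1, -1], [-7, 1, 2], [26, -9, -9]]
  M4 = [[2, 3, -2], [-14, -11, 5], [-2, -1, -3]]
Characteristic polynomials: χ_{M1} = (x + 4)^3, χ_{M2} = (x + 2)^3, χ_{M3} = (x + 2)^3, χ_{M4} = (x + 4)^3.

{M1}: invariant factors x + 4, (x + 4)^2.

{M2, M3}: invariant factors (x + 2)^3.

{M4}: invariant factors (x + 4)^3.

Matrices are similar if and only if their invariant-factor lists agree; the partition into similarity classes is {M1}, {M2, M3}, {M4}.

3 classes: {M1}, {M2, M3}, {M4}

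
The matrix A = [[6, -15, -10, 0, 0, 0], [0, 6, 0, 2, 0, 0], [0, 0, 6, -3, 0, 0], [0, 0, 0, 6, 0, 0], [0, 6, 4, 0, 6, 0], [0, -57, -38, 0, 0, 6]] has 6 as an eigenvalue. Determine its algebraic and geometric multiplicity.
The characteristic polynomial is (x - 6)^6, so the factor x - 6 appears with exponent 6: the algebraic multiplicity is 6.

rank(A - 6I) = 2, so the eigenspace has dimension 6 - 2 = 4: the geometric multiplicity is 4.

Since 4 < 6, A is not diagonalizable.

algebraic multiplicity 6, geometric multiplicity 4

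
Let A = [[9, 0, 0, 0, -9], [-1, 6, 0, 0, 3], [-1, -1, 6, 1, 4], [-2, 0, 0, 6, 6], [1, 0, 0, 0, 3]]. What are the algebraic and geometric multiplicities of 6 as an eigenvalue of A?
algebraic multiplicity 5, geometric multiplicity 3

The characteristic polynomial is (x - 6)^5, so the factor x - 6 appears with exponent 5: the algebraic multiplicity is 5.

rank(A - 6I) = 2, so the eigenspace has dimension 5 - 2 = 3: the geometric multiplicity is 3.

Since 3 < 5, A is not diagonalizable.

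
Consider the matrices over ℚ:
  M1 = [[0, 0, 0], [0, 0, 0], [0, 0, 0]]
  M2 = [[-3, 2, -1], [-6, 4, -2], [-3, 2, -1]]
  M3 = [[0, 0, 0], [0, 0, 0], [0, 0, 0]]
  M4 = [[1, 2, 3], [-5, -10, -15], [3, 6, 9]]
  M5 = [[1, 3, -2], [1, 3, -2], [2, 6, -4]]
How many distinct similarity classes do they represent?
2 classes: {M1, M3}, {M2, M4, M5}

Characteristic polynomials: χ_{M1} = x^3, χ_{M2} = x^3, χ_{M3} = x^3, χ_{M4} = x^3, χ_{M5} = x^3.

{M1, M3}: invariant factors x, x, x.

{M2, M4, M5}: invariant factors x, x^2.

Matrices are similar if and only if their invariant-factor lists agree; the partition into similarity classes is {M1, M3}, {M2, M4, M5}.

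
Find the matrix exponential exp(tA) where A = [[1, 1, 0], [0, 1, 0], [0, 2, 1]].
A has Jordan form J = [[1, 1, 0], [0, 1, 0], [0, 0, 1]] with A = PJP^{-1}, so e^{tA} = P e^{tJ} P^{-1}.

For a Jordan block J_k(λ), e^{tJ_k(λ)} = e^{λt} · (I + tN + t^2 N^2/2! + ... + t^{k-1} N^{k-1}/(k-1)!) where N is the nilpotent superdiagonal part.

Assembling the blocks and conjugating back gives the entries of e^{tA} as shown above.

e^{tA} = [[e^{t}, t*e^{t}, 0], [0, e^{t}, 0], [0, 2*t*e^{t}, e^{t}]]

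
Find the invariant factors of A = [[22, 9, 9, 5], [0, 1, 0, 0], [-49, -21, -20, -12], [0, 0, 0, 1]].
x - 1, (x - 1)^3

The Jordan structure of A has elementary divisors (x - 1)^3, (x - 1). Arranging the block sizes at each eigenvalue in decreasing order and taking row products gives the invariant factors.

Invariant factors (smallest first, each dividing the next): x - 1, (x - 1)^3.

Check: the last factor (x - 1)^3 is the minimal polynomial, and the product (x - 1)^4 is the characteristic polynomial.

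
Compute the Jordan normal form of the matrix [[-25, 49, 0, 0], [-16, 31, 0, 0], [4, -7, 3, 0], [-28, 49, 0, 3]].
The characteristic polynomial is det(xI - A) = (x - 3)^4, so the eigenvalues are 3 (algebraic multiplicity 4).

For λ = 3: rank(A - 3I) = 1, rank((A - 3I)^2) = 0. The eigenspace has dimension 4 - 1 = 3, so there are 3 Jordan blocks; the rank sequence gives block sizes [2, 1, 1].

Assembling the blocks gives the Jordan form J above.

J = [[3, 1, 0, 0], [0, 3, 0, 0], [0, 0, 3, 0], [0, 0, 0, 3]]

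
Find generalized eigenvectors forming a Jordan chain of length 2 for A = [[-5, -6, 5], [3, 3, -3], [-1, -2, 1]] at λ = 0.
v_1 = [[0, -1, -1]]^T, v_2 = [[1, 0, 1]]^T

We seek v_1 ∈ ker(A^2) \ ker(A), then set v_{i+1} = A v_i.

One such chain is v_1 = [[0, -1, -1]]^T, v_2 = [[1, 0, 1]]^T. Check: A v_2 = [[0, 0, 0]]^T = 0.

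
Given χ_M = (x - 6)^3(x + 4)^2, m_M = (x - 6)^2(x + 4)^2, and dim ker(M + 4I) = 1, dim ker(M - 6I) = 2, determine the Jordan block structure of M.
λ = -4: algebraic multiplicity 2 (exponent in χ_M), largest block size 2 (exponent in m_M), 1 block (geometric multiplicity). This forces block sizes [2].
λ = 6: algebraic multiplicity 3 (exponent in χ_M), largest block size 2 (exponent in m_M), 2 blocks (geometric multiplicity). These force block sizes [2, 1].

Jordan blocks: (-4, 2), (6, 2), (6, 1)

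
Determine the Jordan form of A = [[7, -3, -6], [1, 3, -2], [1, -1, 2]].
The characteristic polynomial is det(xI - A) = (x - 4)^3, so the eigenvalues are 4 (algebraic multiplicity 3).

For λ = 4: rank(A - 4I) = 1, rank((A - 4I)^2) = 0. The eigenspace has dimension 3 - 1 = 2, so there are 2 Jordan blocks; the rank sequence gives block sizes [2, 1].

Assembling the blocks gives the Jordan form J above.

J = [[4, 1, 0], [0, 4, 0], [0, 0, 4]]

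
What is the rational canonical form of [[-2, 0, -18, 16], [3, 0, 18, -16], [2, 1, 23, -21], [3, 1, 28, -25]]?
R = [[0, 0, 0, 8], [1, 0, 0, -10], [0, 1, 0, -3], [0, 0, 1, -4]]

The invariant factors of A (the non-unit diagonal entries of the Smith normal form of xI - A over ℚ[x]) are (x + 4)(x^3 + 3x - 2), each dividing the next. The characteristic polynomial is their product, (x + 4)(x^3 + 3x - 2).

The rational canonical form is the block-diagonal matrix of companion matrices C(f_i):
R = [[0, 0, 0, 8], [1, 0, 0, -10], [0, 1, 0, -3], [0, 0, 1, -4]].

Note the characteristic polynomial does not split into linear factors over ℚ, so A has no Jordan form over ℚ; the rational canonical form exists over any field.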